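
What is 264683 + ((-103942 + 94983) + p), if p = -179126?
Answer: 76598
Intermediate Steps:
264683 + ((-103942 + 94983) + p) = 264683 + ((-103942 + 94983) - 179126) = 264683 + (-8959 - 179126) = 264683 - 188085 = 76598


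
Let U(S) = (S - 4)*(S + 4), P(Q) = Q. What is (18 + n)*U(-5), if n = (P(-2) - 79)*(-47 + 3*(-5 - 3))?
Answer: 51921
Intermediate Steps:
U(S) = (-4 + S)*(4 + S)
n = 5751 (n = (-2 - 79)*(-47 + 3*(-5 - 3)) = -81*(-47 + 3*(-8)) = -81*(-47 - 24) = -81*(-71) = 5751)
(18 + n)*U(-5) = (18 + 5751)*(-16 + (-5)²) = 5769*(-16 + 25) = 5769*9 = 51921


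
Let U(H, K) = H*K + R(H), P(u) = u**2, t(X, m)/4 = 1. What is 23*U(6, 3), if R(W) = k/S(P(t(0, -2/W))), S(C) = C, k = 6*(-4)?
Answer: 759/2 ≈ 379.50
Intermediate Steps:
t(X, m) = 4 (t(X, m) = 4*1 = 4)
k = -24
R(W) = -3/2 (R(W) = -24/(4**2) = -24/16 = -24*1/16 = -3/2)
U(H, K) = -3/2 + H*K (U(H, K) = H*K - 3/2 = -3/2 + H*K)
23*U(6, 3) = 23*(-3/2 + 6*3) = 23*(-3/2 + 18) = 23*(33/2) = 759/2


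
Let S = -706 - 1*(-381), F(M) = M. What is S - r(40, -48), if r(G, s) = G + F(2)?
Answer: -367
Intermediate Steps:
r(G, s) = 2 + G (r(G, s) = G + 2 = 2 + G)
S = -325 (S = -706 + 381 = -325)
S - r(40, -48) = -325 - (2 + 40) = -325 - 1*42 = -325 - 42 = -367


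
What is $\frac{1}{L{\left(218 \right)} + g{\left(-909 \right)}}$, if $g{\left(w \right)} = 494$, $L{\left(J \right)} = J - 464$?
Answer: $\frac{1}{248} \approx 0.0040323$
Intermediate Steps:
$L{\left(J \right)} = -464 + J$
$\frac{1}{L{\left(218 \right)} + g{\left(-909 \right)}} = \frac{1}{\left(-464 + 218\right) + 494} = \frac{1}{-246 + 494} = \frac{1}{248}$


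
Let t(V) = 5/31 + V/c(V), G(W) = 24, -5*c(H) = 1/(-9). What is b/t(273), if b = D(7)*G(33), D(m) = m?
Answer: 651/47605 ≈ 0.013675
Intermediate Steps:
c(H) = 1/45 (c(H) = -1/(5*(-9)) = -(-1)/(5*9) = -⅕*(-⅑) = 1/45)
t(V) = 5/31 + 45*V (t(V) = 5/31 + V/(1/45) = 5*(1/31) + V*45 = 5/31 + 45*V)
b = 168 (b = 7*24 = 168)
b/t(273) = 168/(5/31 + 45*273) = 168/(5/31 + 12285) = 168/(380840/31) = 168*(31/380840) = 651/47605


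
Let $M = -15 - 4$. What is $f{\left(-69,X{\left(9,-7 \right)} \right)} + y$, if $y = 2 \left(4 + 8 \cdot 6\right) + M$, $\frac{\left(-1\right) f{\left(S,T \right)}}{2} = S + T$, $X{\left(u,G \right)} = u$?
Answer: $205$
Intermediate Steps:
$f{\left(S,T \right)} = - 2 S - 2 T$ ($f{\left(S,T \right)} = - 2 \left(S + T\right) = - 2 S - 2 T$)
$M = -19$
$y = 85$ ($y = 2 \left(4 + 8 \cdot 6\right) - 19 = 2 \left(4 + 48\right) - 19 = 2 \cdot 52 - 19 = 104 - 19 = 85$)
$f{\left(-69,X{\left(9,-7 \right)} \right)} + y = \left(\left(-2\right) \left(-69\right) - 18\right) + 85 = \left(138 - 18\right) + 85 = 120 + 85 = 205$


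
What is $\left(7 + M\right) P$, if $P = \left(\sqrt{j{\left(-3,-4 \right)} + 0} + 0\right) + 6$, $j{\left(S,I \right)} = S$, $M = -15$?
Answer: $-48 - 8 i \sqrt{3} \approx -48.0 - 13.856 i$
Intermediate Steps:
$P = 6 + i \sqrt{3}$ ($P = \left(\sqrt{-3 + 0} + 0\right) + 6 = \left(\sqrt{-3} + 0\right) + 6 = \left(i \sqrt{3} + 0\right) + 6 = i \sqrt{3} + 6 = 6 + i \sqrt{3} \approx 6.0 + 1.732 i$)
$\left(7 + M\right) P = \left(7 - 15\right) \left(6 + i \sqrt{3}\right) = - 8 \left(6 + i \sqrt{3}\right) = -48 - 8 i \sqrt{3}$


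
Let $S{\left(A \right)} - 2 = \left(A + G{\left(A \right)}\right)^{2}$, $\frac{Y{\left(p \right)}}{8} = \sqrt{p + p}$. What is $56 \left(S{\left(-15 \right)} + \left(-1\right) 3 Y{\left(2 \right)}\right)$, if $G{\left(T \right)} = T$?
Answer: $47824$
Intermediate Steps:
$Y{\left(p \right)} = 8 \sqrt{2} \sqrt{p}$ ($Y{\left(p \right)} = 8 \sqrt{p + p} = 8 \sqrt{2 p} = 8 \sqrt{2} \sqrt{p}$)
$S{\left(A \right)} = 2 + 4 A^{2}$ ($S{\left(A \right)} = 2 + \left(A + A\right)^{2} = 2 + \left(2 A\right)^{2} = 2 + 4 A^{2}$)
$56 \left(S{\left(-15 \right)} + \left(-1\right) 3 Y{\left(2 \right)}\right) = 56 \left(\left(2 + 4 \left(-15\right)^{2}\right) + \left(-1\right) 3 \cdot 8 \sqrt{2} \sqrt{2}\right) = 56 \left(\left(2 + 4 \cdot 225\right) - 48\right) = 56 \left(\left(2 + 900\right) - 48\right) = 56 \left(902 - 48\right) = 56 \cdot 854 = 47824$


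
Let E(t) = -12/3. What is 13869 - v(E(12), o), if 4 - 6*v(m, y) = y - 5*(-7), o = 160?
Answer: 83405/6 ≈ 13901.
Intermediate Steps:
E(t) = -4 (E(t) = -12*⅓ = -4)
v(m, y) = -31/6 - y/6 (v(m, y) = ⅔ - (y - 5*(-7))/6 = ⅔ - (y + 35)/6 = ⅔ - (35 + y)/6 = ⅔ + (-35/6 - y/6) = -31/6 - y/6)
13869 - v(E(12), o) = 13869 - (-31/6 - ⅙*160) = 13869 - (-31/6 - 80/3) = 13869 - 1*(-191/6) = 13869 + 191/6 = 83405/6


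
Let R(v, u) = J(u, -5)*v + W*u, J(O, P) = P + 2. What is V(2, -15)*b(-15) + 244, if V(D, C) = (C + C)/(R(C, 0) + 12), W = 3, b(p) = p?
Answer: 4786/19 ≈ 251.89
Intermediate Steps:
J(O, P) = 2 + P
R(v, u) = -3*v + 3*u (R(v, u) = (2 - 5)*v + 3*u = -3*v + 3*u)
V(D, C) = 2*C/(12 - 3*C) (V(D, C) = (C + C)/((-3*C + 3*0) + 12) = (2*C)/((-3*C + 0) + 12) = (2*C)/(-3*C + 12) = (2*C)/(12 - 3*C) = 2*C/(12 - 3*C))
V(2, -15)*b(-15) + 244 = ((⅔)*(-15)/(4 - 1*(-15)))*(-15) + 244 = ((⅔)*(-15)/(4 + 15))*(-15) + 244 = ((⅔)*(-15)/19)*(-15) + 244 = ((⅔)*(-15)*(1/19))*(-15) + 244 = -10/19*(-15) + 244 = 150/19 + 244 = 4786/19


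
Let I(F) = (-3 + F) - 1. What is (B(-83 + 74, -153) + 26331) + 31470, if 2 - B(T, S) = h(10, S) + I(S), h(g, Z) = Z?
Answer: 58113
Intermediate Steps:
I(F) = -4 + F
B(T, S) = 6 - 2*S (B(T, S) = 2 - (S + (-4 + S)) = 2 - (-4 + 2*S) = 2 + (4 - 2*S) = 6 - 2*S)
(B(-83 + 74, -153) + 26331) + 31470 = ((6 - 2*(-153)) + 26331) + 31470 = ((6 + 306) + 26331) + 31470 = (312 + 26331) + 31470 = 26643 + 31470 = 58113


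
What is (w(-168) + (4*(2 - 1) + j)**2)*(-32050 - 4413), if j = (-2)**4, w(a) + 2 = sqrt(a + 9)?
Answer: -14512274 - 36463*I*sqrt(159) ≈ -1.4512e+7 - 4.5978e+5*I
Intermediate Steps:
w(a) = -2 + sqrt(9 + a) (w(a) = -2 + sqrt(a + 9) = -2 + sqrt(9 + a))
j = 16
(w(-168) + (4*(2 - 1) + j)**2)*(-32050 - 4413) = ((-2 + sqrt(9 - 168)) + (4*(2 - 1) + 16)**2)*(-32050 - 4413) = ((-2 + sqrt(-159)) + (4*1 + 16)**2)*(-36463) = ((-2 + I*sqrt(159)) + (4 + 16)**2)*(-36463) = ((-2 + I*sqrt(159)) + 20**2)*(-36463) = ((-2 + I*sqrt(159)) + 400)*(-36463) = (398 + I*sqrt(159))*(-36463) = -14512274 - 36463*I*sqrt(159)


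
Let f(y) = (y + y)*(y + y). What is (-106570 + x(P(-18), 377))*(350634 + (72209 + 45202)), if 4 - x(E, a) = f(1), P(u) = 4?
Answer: -49879555650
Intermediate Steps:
f(y) = 4*y² (f(y) = (2*y)*(2*y) = 4*y²)
x(E, a) = 0 (x(E, a) = 4 - 4*1² = 4 - 4 = 0)
(-106570 + x(P(-18), 377))*(350634 + (72209 + 45202)) = (-106570 + 0)*(350634 + (72209 + 45202)) = -106570*(350634 + 117411) = -106570*468045 = -49879555650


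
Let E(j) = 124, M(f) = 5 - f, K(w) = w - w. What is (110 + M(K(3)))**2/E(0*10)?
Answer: 13225/124 ≈ 106.65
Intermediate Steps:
K(w) = 0
(110 + M(K(3)))**2/E(0*10) = (110 + (5 - 1*0))**2/124 = (110 + (5 + 0))**2*(1/124) = (110 + 5)**2*(1/124) = 115**2*(1/124) = 13225*(1/124) = 13225/124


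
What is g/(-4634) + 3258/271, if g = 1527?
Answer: 14683755/1255814 ≈ 11.693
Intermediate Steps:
g/(-4634) + 3258/271 = 1527/(-4634) + 3258/271 = 1527*(-1/4634) + 3258*(1/271) = -1527/4634 + 3258/271 = 14683755/1255814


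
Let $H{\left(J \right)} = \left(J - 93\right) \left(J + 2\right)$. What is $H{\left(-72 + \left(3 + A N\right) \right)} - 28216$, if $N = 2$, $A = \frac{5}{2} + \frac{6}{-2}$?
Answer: $-17132$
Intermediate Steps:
$A = - \frac{1}{2}$ ($A = 5 \cdot \frac{1}{2} + 6 \left(- \frac{1}{2}\right) = \frac{5}{2} - 3 = - \frac{1}{2} \approx -0.5$)
$H{\left(J \right)} = \left(-93 + J\right) \left(2 + J\right)$
$H{\left(-72 + \left(3 + A N\right) \right)} - 28216 = \left(-186 + \left(-72 + \left(3 - 1\right)\right)^{2} - 91 \left(-72 + \left(3 - 1\right)\right)\right) - 28216 = \left(-186 + \left(-72 + 2\right)^{2} - 91 \left(-72 + 2\right)\right) - 28216 = \left(-186 + \left(-70\right)^{2} - -6370\right) - 28216 = \left(-186 + 4900 + 6370\right) - 28216 = 11084 - 28216 = -17132$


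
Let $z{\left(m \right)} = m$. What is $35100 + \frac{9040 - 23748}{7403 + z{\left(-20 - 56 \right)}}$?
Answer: $\frac{257162992}{7327} \approx 35098.0$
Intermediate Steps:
$35100 + \frac{9040 - 23748}{7403 + z{\left(-20 - 56 \right)}} = 35100 + \frac{9040 - 23748}{7403 - 76} = 35100 - \frac{14708}{7403 - 76} = 35100 - \frac{14708}{7327} = \frac{257162992}{7327}$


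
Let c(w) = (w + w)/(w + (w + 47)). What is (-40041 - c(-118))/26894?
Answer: -7567985/5082966 ≈ -1.4889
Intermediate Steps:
c(w) = 2*w/(47 + 2*w) (c(w) = (2*w)/(w + (47 + w)) = (2*w)/(47 + 2*w) = 2*w/(47 + 2*w))
(-40041 - c(-118))/26894 = (-40041 - 2*(-118)/(47 + 2*(-118)))/26894 = (-40041 - 2*(-118)/(47 - 236))*(1/26894) = (-40041 - 2*(-118)/(-189))*(1/26894) = (-40041 - 2*(-118)*(-1)/189)*(1/26894) = (-40041 - 1*236/189)*(1/26894) = (-40041 - 236/189)*(1/26894) = -7567985/189*1/26894 = -7567985/5082966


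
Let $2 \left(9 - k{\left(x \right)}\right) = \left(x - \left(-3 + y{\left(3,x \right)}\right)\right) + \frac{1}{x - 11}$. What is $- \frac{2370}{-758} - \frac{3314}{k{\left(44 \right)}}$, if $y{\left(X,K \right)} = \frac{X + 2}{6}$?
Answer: $\frac{167998077}{705319} \approx 238.19$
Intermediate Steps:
$y{\left(X,K \right)} = \frac{1}{3} + \frac{X}{6}$ ($y{\left(X,K \right)} = \left(2 + X\right) \frac{1}{6} = \frac{1}{3} + \frac{X}{6}$)
$k{\left(x \right)} = \frac{95}{12} - \frac{x}{2} - \frac{1}{2 \left(-11 + x\right)}$ ($k{\left(x \right)} = 9 - \frac{\left(x + \left(3 - \left(\frac{1}{3} + \frac{1}{6} \cdot 3\right)\right)\right) + \frac{1}{x - 11}}{2} = 9 - \frac{\left(x + \left(3 - \left(\frac{1}{3} + \frac{1}{2}\right)\right)\right) + \frac{1}{-11 + x}}{2} = 9 - \frac{\left(x + \left(3 - \frac{5}{6}\right)\right) + \frac{1}{-11 + x}}{2} = 9 - \frac{\left(x + \frac{13}{6}\right) + \frac{1}{-11 + x}}{2} = 9 - \frac{\left(\frac{13}{6} + x\right) + \frac{1}{-11 + x}}{2} = 9 - \frac{\frac{13}{6} + x + \frac{1}{-11 + x}}{2} = 9 - \left(\frac{13}{12} + \frac{x}{2} + \frac{1}{2 \left(-11 + x\right)}\right) = \frac{95}{12} - \frac{x}{2} - \frac{1}{2 \left(-11 + x\right)}$)
$- \frac{2370}{-758} - \frac{3314}{k{\left(44 \right)}} = - \frac{2370}{-758} - \frac{3314}{\frac{1}{12} \frac{1}{-11 + 44} \left(-1051 - 6 \cdot 44^{2} + 161 \cdot 44\right)} = \left(-2370\right) \left(- \frac{1}{758}\right) - \frac{3314}{\frac{1}{12} \cdot \frac{1}{33} \left(-1051 - 11616 + 7084\right)} = \frac{1185}{379} - \frac{3314}{\frac{1}{12} \cdot \frac{1}{33} \left(-1051 - 11616 + 7084\right)} = \frac{1185}{379} - \frac{3314}{\frac{1}{12} \cdot \frac{1}{33} \left(-5583\right)} = \frac{1185}{379} - \frac{3314}{- \frac{1861}{132}} = \frac{1185}{379} - - \frac{437448}{1861} = \frac{1185}{379} + \frac{437448}{1861} = \frac{167998077}{705319}$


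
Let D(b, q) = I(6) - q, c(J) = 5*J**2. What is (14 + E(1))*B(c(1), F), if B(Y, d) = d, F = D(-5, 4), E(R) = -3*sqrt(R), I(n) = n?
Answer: 22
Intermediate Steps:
D(b, q) = 6 - q
F = 2 (F = 6 - 1*4 = 6 - 4 = 2)
(14 + E(1))*B(c(1), F) = (14 - 3*sqrt(1))*2 = (14 - 3*1)*2 = (14 - 3)*2 = 11*2 = 22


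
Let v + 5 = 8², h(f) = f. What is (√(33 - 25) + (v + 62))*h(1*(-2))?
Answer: -242 - 4*√2 ≈ -247.66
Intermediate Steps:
v = 59 (v = -5 + 8² = -5 + 64 = 59)
(√(33 - 25) + (v + 62))*h(1*(-2)) = (√(33 - 25) + (59 + 62))*(1*(-2)) = (√8 + 121)*(-2) = (2*√2 + 121)*(-2) = (121 + 2*√2)*(-2) = -242 - 4*√2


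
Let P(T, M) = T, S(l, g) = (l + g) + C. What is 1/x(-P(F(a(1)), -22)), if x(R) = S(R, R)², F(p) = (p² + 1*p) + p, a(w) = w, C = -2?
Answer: 1/64 ≈ 0.015625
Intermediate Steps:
S(l, g) = -2 + g + l (S(l, g) = (l + g) - 2 = (g + l) - 2 = -2 + g + l)
F(p) = p² + 2*p (F(p) = (p² + p) + p = (p + p²) + p = p² + 2*p)
x(R) = (-2 + 2*R)² (x(R) = (-2 + R + R)² = (-2 + 2*R)²)
1/x(-P(F(a(1)), -22)) = 1/(4*(-1 - (2 + 1))²) = 1/(4*(-1 - 3)²) = 1/(4*(-4)²) = 1/(4*16) = 1/64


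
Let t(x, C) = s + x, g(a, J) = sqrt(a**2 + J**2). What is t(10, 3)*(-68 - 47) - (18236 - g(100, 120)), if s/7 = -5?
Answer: -15361 + 20*sqrt(61) ≈ -15205.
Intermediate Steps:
s = -35 (s = 7*(-5) = -35)
g(a, J) = sqrt(J**2 + a**2)
t(x, C) = -35 + x
t(10, 3)*(-68 - 47) - (18236 - g(100, 120)) = (-35 + 10)*(-68 - 47) - (18236 - sqrt(120**2 + 100**2)) = -25*(-115) - (18236 - sqrt(14400 + 10000)) = 2875 - (18236 - sqrt(24400)) = 2875 - (18236 - 20*sqrt(61)) = 2875 + (-18236 + 20*sqrt(61)) = -15361 + 20*sqrt(61)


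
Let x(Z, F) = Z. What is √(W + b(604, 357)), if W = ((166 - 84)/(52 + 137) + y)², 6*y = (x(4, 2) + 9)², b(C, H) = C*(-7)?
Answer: I*√487235831/378 ≈ 58.395*I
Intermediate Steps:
b(C, H) = -7*C
y = 169/6 (y = (4 + 9)²/6 = (⅙)*13² = (⅙)*169 = 169/6 ≈ 28.167)
W = 116877721/142884 (W = ((166 - 84)/(52 + 137) + 169/6)² = (82/189 + 169/6)² = (10811/378)² = 116877721/142884 ≈ 817.99)
√(W + b(604, 357)) = √(116877721/142884 - 7*604) = √(116877721/142884 - 4228) = √(-487235831/142884) = I*√487235831/378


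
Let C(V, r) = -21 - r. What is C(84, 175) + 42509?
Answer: 42313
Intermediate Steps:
C(84, 175) + 42509 = (-21 - 1*175) + 42509 = (-21 - 175) + 42509 = -196 + 42509 = 42313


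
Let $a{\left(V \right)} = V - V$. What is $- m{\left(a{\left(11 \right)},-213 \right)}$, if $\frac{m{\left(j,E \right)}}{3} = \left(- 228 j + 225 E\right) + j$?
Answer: $143775$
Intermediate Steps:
$a{\left(V \right)} = 0$
$m{\left(j,E \right)} = - 681 j + 675 E$ ($m{\left(j,E \right)} = 3 \left(\left(- 228 j + 225 E\right) + j\right) = 3 \left(- 227 j + 225 E\right) = - 681 j + 675 E$)
$- m{\left(a{\left(11 \right)},-213 \right)} = - (\left(-681\right) 0 + 675 \left(-213\right)) = - (0 - 143775) = \left(-1\right) \left(-143775\right) = 143775$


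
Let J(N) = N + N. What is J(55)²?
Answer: 12100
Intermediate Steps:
J(N) = 2*N
J(55)² = (2*55)² = 110² = 12100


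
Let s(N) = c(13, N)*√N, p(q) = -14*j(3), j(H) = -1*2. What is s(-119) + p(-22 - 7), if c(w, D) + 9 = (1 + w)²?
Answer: 28 + 187*I*√119 ≈ 28.0 + 2039.9*I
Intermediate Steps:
c(w, D) = -9 + (1 + w)²
j(H) = -2
p(q) = 28 (p(q) = -14*(-2) = 28)
s(N) = 187*√N (s(N) = (-9 + (1 + 13)²)*√N = (-9 + 14²)*√N = (-9 + 196)*√N = 187*√N)
s(-119) + p(-22 - 7) = 187*√(-119) + 28 = 187*(I*√119) + 28 = 187*I*√119 + 28 = 28 + 187*I*√119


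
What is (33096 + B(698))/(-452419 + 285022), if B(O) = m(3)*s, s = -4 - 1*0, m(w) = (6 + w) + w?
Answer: -11016/55799 ≈ -0.19742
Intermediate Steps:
m(w) = 6 + 2*w
s = -4 (s = -4 + 0 = -4)
B(O) = -48 (B(O) = (6 + 2*3)*(-4) = (6 + 6)*(-4) = 12*(-4) = -48)
(33096 + B(698))/(-452419 + 285022) = (33096 - 48)/(-452419 + 285022) = 33048/(-167397) = 33048*(-1/167397) = -11016/55799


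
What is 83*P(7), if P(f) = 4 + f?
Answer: 913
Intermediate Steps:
83*P(7) = 83*(4 + 7) = 83*11 = 913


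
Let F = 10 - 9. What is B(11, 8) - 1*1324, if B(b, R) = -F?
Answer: -1325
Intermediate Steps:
F = 1
B(b, R) = -1 (B(b, R) = -1*1 = -1)
B(11, 8) - 1*1324 = -1 - 1*1324 = -1 - 1324 = -1325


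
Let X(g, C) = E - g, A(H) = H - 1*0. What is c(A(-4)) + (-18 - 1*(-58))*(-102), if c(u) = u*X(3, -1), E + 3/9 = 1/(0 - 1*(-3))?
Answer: -4068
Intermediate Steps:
A(H) = H (A(H) = H + 0 = H)
E = 0 (E = -⅓ + 1/(0 - 1*(-3)) = -⅓ + 1/(0 + 3) = -⅓ + 1/3 = -⅓ + ⅓ = 0)
X(g, C) = -g (X(g, C) = 0 - g = -g)
c(u) = -3*u (c(u) = u*(-1*3) = u*(-3) = -3*u)
c(A(-4)) + (-18 - 1*(-58))*(-102) = -3*(-4) + (-18 - 1*(-58))*(-102) = 12 + (-18 + 58)*(-102) = 12 + 40*(-102) = 12 - 4080 = -4068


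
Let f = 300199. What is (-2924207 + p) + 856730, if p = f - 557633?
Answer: -2324911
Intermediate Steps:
p = -257434 (p = 300199 - 557633 = -257434)
(-2924207 + p) + 856730 = (-2924207 - 257434) + 856730 = -3181641 + 856730 = -2324911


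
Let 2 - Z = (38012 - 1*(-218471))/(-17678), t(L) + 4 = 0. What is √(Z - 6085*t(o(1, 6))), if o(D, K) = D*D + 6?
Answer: √7611693518402/17678 ≈ 156.07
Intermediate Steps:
o(D, K) = 6 + D² (o(D, K) = D² + 6 = 6 + D²)
t(L) = -4 (t(L) = -4 + 0 = -4)
Z = 291839/17678 (Z = 2 - (38012 - 1*(-218471))/(-17678) = 2 - (38012 + 218471)*(-1)/17678 = 2 - 256483*(-1)/17678 = 2 - 1*(-256483/17678) = 2 + 256483/17678 = 291839/17678 ≈ 16.509)
√(Z - 6085*t(o(1, 6))) = √(291839/17678 - 6085*(-4)) = √(291839/17678 + 24340) = √(430574359/17678) = √7611693518402/17678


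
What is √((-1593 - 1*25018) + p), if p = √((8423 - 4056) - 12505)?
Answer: √(-26611 + I*√8138) ≈ 0.2765 + 163.13*I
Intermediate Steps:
p = I*√8138 (p = √(4367 - 12505) = √(-8138) = I*√8138 ≈ 90.211*I)
√((-1593 - 1*25018) + p) = √((-1593 - 1*25018) + I*√8138) = √((-1593 - 25018) + I*√8138) = √(-26611 + I*√8138)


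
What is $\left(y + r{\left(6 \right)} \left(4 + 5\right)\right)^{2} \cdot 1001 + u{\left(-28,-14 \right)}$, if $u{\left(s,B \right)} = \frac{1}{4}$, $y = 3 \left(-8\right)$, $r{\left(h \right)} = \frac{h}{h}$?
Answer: $\frac{900901}{4} \approx 2.2523 \cdot 10^{5}$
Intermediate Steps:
$r{\left(h \right)} = 1$
$y = -24$
$u{\left(s,B \right)} = \frac{1}{4}$
$\left(y + r{\left(6 \right)} \left(4 + 5\right)\right)^{2} \cdot 1001 + u{\left(-28,-14 \right)} = \left(-24 + 1 \left(4 + 5\right)\right)^{2} \cdot 1001 + \frac{1}{4} = \left(-24 + 1 \cdot 9\right)^{2} \cdot 1001 + \frac{1}{4} = \left(-24 + 9\right)^{2} \cdot 1001 + \frac{1}{4} = \left(-15\right)^{2} \cdot 1001 + \frac{1}{4} = 225 \cdot 1001 + \frac{1}{4} = 225225 + \frac{1}{4} = \frac{900901}{4}$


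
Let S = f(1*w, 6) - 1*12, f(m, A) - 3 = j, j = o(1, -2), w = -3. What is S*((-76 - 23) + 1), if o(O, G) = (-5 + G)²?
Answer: -3920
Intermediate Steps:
j = 49 (j = (-5 - 2)² = (-7)² = 49)
f(m, A) = 52 (f(m, A) = 3 + 49 = 52)
S = 40 (S = 52 - 1*12 = 52 - 12 = 40)
S*((-76 - 23) + 1) = 40*((-76 - 23) + 1) = 40*(-99 + 1) = 40*(-98) = -3920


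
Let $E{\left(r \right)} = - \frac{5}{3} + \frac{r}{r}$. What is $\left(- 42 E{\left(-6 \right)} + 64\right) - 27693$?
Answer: $-27601$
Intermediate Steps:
$E{\left(r \right)} = - \frac{2}{3}$ ($E{\left(r \right)} = \left(-5\right) \frac{1}{3} + 1 = - \frac{5}{3} + 1 = - \frac{2}{3}$)
$\left(- 42 E{\left(-6 \right)} + 64\right) - 27693 = \left(\left(-42\right) \left(- \frac{2}{3}\right) + 64\right) - 27693 = \left(28 + 64\right) - 27693 = 92 - 27693 = -27601$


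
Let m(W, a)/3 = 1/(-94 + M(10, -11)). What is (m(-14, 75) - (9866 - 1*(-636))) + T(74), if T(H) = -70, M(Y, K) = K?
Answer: -370021/35 ≈ -10572.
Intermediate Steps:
m(W, a) = -1/35 (m(W, a) = 3/(-94 - 11) = 3/(-105) = 3*(-1/105) = -1/35)
(m(-14, 75) - (9866 - 1*(-636))) + T(74) = (-1/35 - (9866 - 1*(-636))) - 70 = (-1/35 - (9866 + 636)) - 70 = (-1/35 - 1*10502) - 70 = (-1/35 - 10502) - 70 = -367571/35 - 70 = -370021/35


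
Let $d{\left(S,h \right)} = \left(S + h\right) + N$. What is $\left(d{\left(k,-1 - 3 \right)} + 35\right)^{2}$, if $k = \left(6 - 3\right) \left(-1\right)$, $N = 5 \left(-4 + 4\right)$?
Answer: $784$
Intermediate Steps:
$N = 0$ ($N = 5 \cdot 0 = 0$)
$k = -3$ ($k = 3 \left(-1\right) = -3$)
$d{\left(S,h \right)} = S + h$ ($d{\left(S,h \right)} = \left(S + h\right) + 0 = S + h$)
$\left(d{\left(k,-1 - 3 \right)} + 35\right)^{2} = \left(\left(-3 - 4\right) + 35\right)^{2} = \left(-7 + 35\right)^{2} = 28^{2} = 784$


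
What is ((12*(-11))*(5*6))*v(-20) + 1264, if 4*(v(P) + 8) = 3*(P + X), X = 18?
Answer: 38884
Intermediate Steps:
v(P) = 11/2 + 3*P/4 (v(P) = -8 + (3*(P + 18))/4 = -8 + (3*(18 + P))/4 = -8 + (54 + 3*P)/4 = -8 + (27/2 + 3*P/4) = 11/2 + 3*P/4)
((12*(-11))*(5*6))*v(-20) + 1264 = ((12*(-11))*(5*6))*(11/2 + (¾)*(-20)) + 1264 = (-132*30)*(11/2 - 15) + 1264 = -3960*(-19/2) + 1264 = 37620 + 1264 = 38884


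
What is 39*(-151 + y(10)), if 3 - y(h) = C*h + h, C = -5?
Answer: -4212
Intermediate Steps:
y(h) = 3 + 4*h (y(h) = 3 - (-5*h + h) = 3 - (-4)*h = 3 + 4*h)
39*(-151 + y(10)) = 39*(-151 + (3 + 4*10)) = 39*(-151 + (3 + 40)) = 39*(-151 + 43) = 39*(-108) = -4212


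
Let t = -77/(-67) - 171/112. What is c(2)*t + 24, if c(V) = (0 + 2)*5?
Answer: 75883/3752 ≈ 20.225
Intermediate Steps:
c(V) = 10 (c(V) = 2*5 = 10)
t = -2833/7504 (t = -77*(-1/67) - 171*1/112 = 77/67 - 171/112 = -2833/7504 ≈ -0.37753)
c(2)*t + 24 = 10*(-2833/7504) + 24 = -14165/3752 + 24 = 75883/3752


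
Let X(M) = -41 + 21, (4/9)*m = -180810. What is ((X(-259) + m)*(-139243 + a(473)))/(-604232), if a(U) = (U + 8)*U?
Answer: 35911987475/604232 ≈ 59434.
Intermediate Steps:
m = -813645/2 (m = (9/4)*(-180810) = -813645/2 ≈ -4.0682e+5)
a(U) = U*(8 + U) (a(U) = (8 + U)*U = U*(8 + U))
X(M) = -20
((X(-259) + m)*(-139243 + a(473)))/(-604232) = ((-20 - 813645/2)*(-139243 + 473*(8 + 473)))/(-604232) = -813685*(-139243 + 473*481)/2*(-1/604232) = -813685*(-139243 + 227513)/2*(-1/604232) = -813685/2*88270*(-1/604232) = -35911987475*(-1/604232) = 35911987475/604232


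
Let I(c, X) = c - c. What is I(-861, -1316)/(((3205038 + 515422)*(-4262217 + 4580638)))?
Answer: 0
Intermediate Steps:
I(c, X) = 0
I(-861, -1316)/(((3205038 + 515422)*(-4262217 + 4580638))) = 0/(((3205038 + 515422)*(-4262217 + 4580638))) = 0/((3720460*318421)) = 0/1184672593660 = 0*(1/1184672593660) = 0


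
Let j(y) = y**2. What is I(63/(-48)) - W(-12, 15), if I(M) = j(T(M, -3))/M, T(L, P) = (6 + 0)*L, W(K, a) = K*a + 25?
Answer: 431/4 ≈ 107.75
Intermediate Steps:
W(K, a) = 25 + K*a
T(L, P) = 6*L
I(M) = 36*M (I(M) = (6*M)**2/M = (36*M**2)/M = 36*M)
I(63/(-48)) - W(-12, 15) = 36*(63/(-48)) - (25 - 12*15) = 36*(63*(-1/48)) - (25 - 180) = 36*(-21/16) - 1*(-155) = -189/4 + 155 = 431/4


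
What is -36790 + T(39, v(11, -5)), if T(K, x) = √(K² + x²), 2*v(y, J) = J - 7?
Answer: -36790 + 3*√173 ≈ -36751.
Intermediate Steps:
v(y, J) = -7/2 + J/2 (v(y, J) = (J - 7)/2 = (-7 + J)/2 = -7/2 + J/2)
-36790 + T(39, v(11, -5)) = -36790 + √(39² + (-7/2 + (½)*(-5))²) = -36790 + √(1521 + (-7/2 - 5/2)²) = -36790 + √(1521 + (-6)²) = -36790 + √(1521 + 36) = -36790 + √1557 = -36790 + 3*√173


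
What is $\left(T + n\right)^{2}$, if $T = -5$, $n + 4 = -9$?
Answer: $324$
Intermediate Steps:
$n = -13$ ($n = -4 - 9 = -13$)
$\left(T + n\right)^{2} = \left(-5 - 13\right)^{2} = \left(-18\right)^{2} = 324$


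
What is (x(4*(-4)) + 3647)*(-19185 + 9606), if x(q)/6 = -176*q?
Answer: -196781397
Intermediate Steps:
x(q) = -1056*q (x(q) = 6*(-176*q) = -1056*q)
(x(4*(-4)) + 3647)*(-19185 + 9606) = (-4224*(-4) + 3647)*(-19185 + 9606) = (-1056*(-16) + 3647)*(-9579) = (16896 + 3647)*(-9579) = 20543*(-9579) = -196781397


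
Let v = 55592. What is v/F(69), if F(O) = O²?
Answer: 55592/4761 ≈ 11.677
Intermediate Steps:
v/F(69) = 55592/(69²) = 55592/4761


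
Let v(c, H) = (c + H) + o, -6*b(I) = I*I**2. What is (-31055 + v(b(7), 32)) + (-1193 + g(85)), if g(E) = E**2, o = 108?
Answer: -149641/6 ≈ -24940.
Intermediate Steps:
b(I) = -I**3/6 (b(I) = -I*I**2/6 = -I**3/6)
v(c, H) = 108 + H + c (v(c, H) = (c + H) + 108 = (H + c) + 108 = 108 + H + c)
(-31055 + v(b(7), 32)) + (-1193 + g(85)) = (-31055 + (108 + 32 - 1/6*7**3)) + (-1193 + 85**2) = (-31055 + (108 + 32 - 1/6*343)) + (-1193 + 7225) = (-31055 + (108 + 32 - 343/6)) + 6032 = (-31055 + 497/6) + 6032 = -185833/6 + 6032 = -149641/6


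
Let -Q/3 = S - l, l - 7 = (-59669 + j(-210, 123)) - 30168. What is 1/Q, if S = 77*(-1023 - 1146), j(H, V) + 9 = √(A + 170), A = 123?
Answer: 77174/17867477949 - √293/17867477949 ≈ 4.3183e-6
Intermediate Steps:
j(H, V) = -9 + √293 (j(H, V) = -9 + √(123 + 170) = -9 + √293)
l = -89839 + √293 (l = 7 + ((-59669 + (-9 + √293)) - 30168) = 7 + ((-59678 + √293) - 30168) = 7 + (-89846 + √293) = -89839 + √293 ≈ -89822.)
S = -167013 (S = 77*(-2169) = -167013)
Q = 231522 + 3*√293 (Q = -3*(-167013 - (-89839 + √293)) = -3*(-167013 + (89839 - √293)) = -3*(-77174 - √293) = 231522 + 3*√293 ≈ 2.3157e+5)
1/Q = 1/(231522 + 3*√293)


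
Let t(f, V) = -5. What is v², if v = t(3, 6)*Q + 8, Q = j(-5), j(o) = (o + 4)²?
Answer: 9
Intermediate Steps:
j(o) = (4 + o)²
Q = 1 (Q = (4 - 5)² = (-1)² = 1)
v = 3 (v = -5*1 + 8 = -5 + 8 = 3)
v² = 3² = 9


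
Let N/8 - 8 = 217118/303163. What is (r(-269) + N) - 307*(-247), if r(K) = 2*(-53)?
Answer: 22977551225/303163 ≈ 75793.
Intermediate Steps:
N = 21139376/303163 (N = 64 + 8*(217118/303163) = 64 + 1736944/303163 = 21139376/303163 ≈ 69.729)
r(K) = -106
(r(-269) + N) - 307*(-247) = (-106 + 21139376/303163) - 307*(-247) = -10995902/303163 + 75829 = 22977551225/303163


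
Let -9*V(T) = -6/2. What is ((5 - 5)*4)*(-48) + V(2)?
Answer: ⅓ ≈ 0.33333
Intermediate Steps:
V(T) = ⅓ (V(T) = -(-2)/(3*2) = -⅑*(-3) = ⅓)
((5 - 5)*4)*(-48) + V(2) = ((5 - 5)*4)*(-48) + ⅓ = (0*4)*(-48) + ⅓ = 0*(-48) + ⅓ = 0 + ⅓ = ⅓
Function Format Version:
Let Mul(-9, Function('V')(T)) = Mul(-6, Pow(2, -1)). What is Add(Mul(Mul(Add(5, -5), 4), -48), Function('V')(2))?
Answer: Rational(1, 3) ≈ 0.33333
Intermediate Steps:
Function('V')(T) = Rational(1, 3) (Function('V')(T) = Mul(Rational(-1, 9), Mul(-6, Pow(2, -1))) = Mul(Rational(-1, 9), Mul(-6, Rational(1, 2))) = Mul(Rational(-1, 9), -3) = Rational(1, 3))
Add(Mul(Mul(Add(5, -5), 4), -48), Function('V')(2)) = Add(Mul(Mul(Add(5, -5), 4), -48), Rational(1, 3)) = Add(Mul(Mul(0, 4), -48), Rational(1, 3)) = Add(Mul(0, -48), Rational(1, 3)) = Add(0, Rational(1, 3)) = Rational(1, 3)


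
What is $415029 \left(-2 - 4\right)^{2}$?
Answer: $14941044$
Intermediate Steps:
$415029 \left(-2 - 4\right)^{2} = 415029 \left(-6\right)^{2} = 415029 \cdot 36 = 14941044$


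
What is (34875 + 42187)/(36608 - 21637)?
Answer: 77062/14971 ≈ 5.1474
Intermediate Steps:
(34875 + 42187)/(36608 - 21637) = 77062/14971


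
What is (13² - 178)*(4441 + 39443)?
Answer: -394956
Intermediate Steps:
(13² - 178)*(4441 + 39443) = (169 - 178)*43884 = -9*43884 = -394956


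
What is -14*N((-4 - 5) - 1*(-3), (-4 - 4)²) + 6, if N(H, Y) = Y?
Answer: -890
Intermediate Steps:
-14*N((-4 - 5) - 1*(-3), (-4 - 4)²) + 6 = -14*(-4 - 4)² + 6 = -14*(-8)² + 6 = -14*64 + 6 = -896 + 6 = -890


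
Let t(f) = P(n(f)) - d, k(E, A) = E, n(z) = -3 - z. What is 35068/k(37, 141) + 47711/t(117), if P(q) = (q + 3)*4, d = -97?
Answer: 11244921/13727 ≈ 819.18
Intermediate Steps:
P(q) = 12 + 4*q (P(q) = (3 + q)*4 = 12 + 4*q)
t(f) = 97 - 4*f (t(f) = (12 + 4*(-3 - f)) - 1*(-97) = (12 + (-12 - 4*f)) + 97 = -4*f + 97 = 97 - 4*f)
35068/k(37, 141) + 47711/t(117) = 35068/37 + 47711/(97 - 4*117) = 35068*(1/37) + 47711/(97 - 468) = 35068/37 + 47711/(-371) = 35068/37 + 47711*(-1/371) = 35068/37 - 47711/371 = 11244921/13727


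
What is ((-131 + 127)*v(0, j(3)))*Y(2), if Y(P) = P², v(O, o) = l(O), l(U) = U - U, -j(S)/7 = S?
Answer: 0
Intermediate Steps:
j(S) = -7*S
l(U) = 0
v(O, o) = 0
((-131 + 127)*v(0, j(3)))*Y(2) = ((-131 + 127)*0)*2² = -4*0*4 = 0*4 = 0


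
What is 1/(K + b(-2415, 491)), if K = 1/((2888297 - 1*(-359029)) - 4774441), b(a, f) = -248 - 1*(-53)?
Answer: -1527115/297787426 ≈ -0.0051282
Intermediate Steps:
b(a, f) = -195 (b(a, f) = -248 + 53 = -195)
K = -1/1527115 (K = 1/((2888297 + 359029) - 4774441) = 1/(3247326 - 4774441) = 1/(-1527115) = -1/1527115 ≈ -6.5483e-7)
1/(K + b(-2415, 491)) = 1/(-1/1527115 - 195) = 1/(-297787426/1527115) = -1527115/297787426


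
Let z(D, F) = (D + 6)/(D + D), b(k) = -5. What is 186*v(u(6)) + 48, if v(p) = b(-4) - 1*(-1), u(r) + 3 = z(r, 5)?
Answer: -696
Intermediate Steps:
z(D, F) = (6 + D)/(2*D) (z(D, F) = (6 + D)/((2*D)) = (6 + D)*(1/(2*D)) = (6 + D)/(2*D))
u(r) = -3 + (6 + r)/(2*r)
v(p) = -4 (v(p) = -5 - 1*(-1) = -5 + 1 = -4)
186*v(u(6)) + 48 = 186*(-4) + 48 = -744 + 48 = -696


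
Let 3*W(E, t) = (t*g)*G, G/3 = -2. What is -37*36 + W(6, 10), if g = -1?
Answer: -1312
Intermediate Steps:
G = -6 (G = 3*(-2) = -6)
W(E, t) = 2*t (W(E, t) = ((t*(-1))*(-6))/3 = (-t*(-6))/3 = (6*t)/3 = 2*t)
-37*36 + W(6, 10) = -37*36 + 2*10 = -1332 + 20 = -1312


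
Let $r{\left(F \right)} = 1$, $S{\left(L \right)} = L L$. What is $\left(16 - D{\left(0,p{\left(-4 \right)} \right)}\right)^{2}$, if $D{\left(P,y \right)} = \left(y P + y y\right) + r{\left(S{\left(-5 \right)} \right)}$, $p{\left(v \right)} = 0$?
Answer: $225$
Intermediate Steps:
$S{\left(L \right)} = L^{2}$
$D{\left(P,y \right)} = 1 + y^{2} + P y$ ($D{\left(P,y \right)} = \left(y P + y y\right) + 1 = \left(P y + y^{2}\right) + 1 = \left(y^{2} + P y\right) + 1 = 1 + y^{2} + P y$)
$\left(16 - D{\left(0,p{\left(-4 \right)} \right)}\right)^{2} = \left(16 - \left(1 + 0^{2} + 0 \cdot 0\right)\right)^{2} = \left(16 - \left(1 + 0 + 0\right)\right)^{2} = \left(16 - 1\right)^{2} = 15^{2} = 225$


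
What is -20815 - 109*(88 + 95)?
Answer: -40762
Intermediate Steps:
-20815 - 109*(88 + 95) = -20815 - 109*183 = -20815 - 1*19947 = -20815 - 19947 = -40762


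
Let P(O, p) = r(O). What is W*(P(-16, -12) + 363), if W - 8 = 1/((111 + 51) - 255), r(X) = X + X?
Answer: 245933/93 ≈ 2644.4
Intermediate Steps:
r(X) = 2*X
P(O, p) = 2*O
W = 743/93 (W = 8 + 1/((111 + 51) - 255) = 8 + 1/(162 - 255) = 8 + 1/(-93) = 8 - 1/93 = 743/93 ≈ 7.9893)
W*(P(-16, -12) + 363) = 743*(2*(-16) + 363)/93 = 743*(-32 + 363)/93 = (743/93)*331 = 245933/93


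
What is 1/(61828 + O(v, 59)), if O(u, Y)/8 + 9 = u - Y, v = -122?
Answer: 1/60308 ≈ 1.6582e-5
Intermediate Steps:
O(u, Y) = -72 - 8*Y + 8*u (O(u, Y) = -72 + 8*(u - Y) = -72 + (-8*Y + 8*u) = -72 - 8*Y + 8*u)
1/(61828 + O(v, 59)) = 1/(61828 + (-72 - 8*59 + 8*(-122))) = 1/(61828 + (-72 - 472 - 976)) = 1/(61828 - 1520) = 1/60308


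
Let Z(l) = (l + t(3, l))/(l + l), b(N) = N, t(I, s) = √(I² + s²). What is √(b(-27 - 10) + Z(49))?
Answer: √(-7154 + 2*√2410)/14 ≈ 5.9999*I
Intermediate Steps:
Z(l) = (l + √(9 + l²))/(2*l) (Z(l) = (l + √(3² + l²))/(l + l) = (l + √(9 + l²))/((2*l)) = (l + √(9 + l²))*(1/(2*l)) = (l + √(9 + l²))/(2*l))
√(b(-27 - 10) + Z(49)) = √((-27 - 10) + (½)*(49 + √(9 + 49²))/49) = √(-37 + (½)*(1/49)*(49 + √(9 + 2401))) = √(-37 + (½)*(1/49)*(49 + √2410)) = √(-37 + (½ + √2410/98)) = √(-73/2 + √2410/98)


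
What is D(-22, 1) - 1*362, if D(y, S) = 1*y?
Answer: -384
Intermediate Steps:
D(y, S) = y
D(-22, 1) - 1*362 = -22 - 1*362 = -22 - 362 = -384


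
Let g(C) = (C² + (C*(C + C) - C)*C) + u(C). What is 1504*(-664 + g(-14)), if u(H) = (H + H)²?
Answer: -8073472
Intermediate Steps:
u(H) = 4*H² (u(H) = (2*H)² = 4*H²)
g(C) = 5*C² + C*(-C + 2*C²) (g(C) = (C² + (C*(C + C) - C)*C) + 4*C² = (C² + (C*(2*C) - C)*C) + 4*C² = (C² + (2*C² - C)*C) + 4*C² = (C² + (-C + 2*C²)*C) + 4*C² = (C² + C*(-C + 2*C²)) + 4*C² = 5*C² + C*(-C + 2*C²))
1504*(-664 + g(-14)) = 1504*(-664 + 2*(-14)²*(2 - 14)) = 1504*(-664 + 2*196*(-12)) = 1504*(-664 - 4704) = 1504*(-5368) = -8073472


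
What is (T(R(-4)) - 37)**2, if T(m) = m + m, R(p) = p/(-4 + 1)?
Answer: 10609/9 ≈ 1178.8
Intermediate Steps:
R(p) = -p/3 (R(p) = p/(-3) = p*(-1/3) = -p/3)
T(m) = 2*m
(T(R(-4)) - 37)**2 = (2*(-1/3*(-4)) - 37)**2 = (2*(4/3) - 37)**2 = (8/3 - 37)**2 = (-103/3)**2 = 10609/9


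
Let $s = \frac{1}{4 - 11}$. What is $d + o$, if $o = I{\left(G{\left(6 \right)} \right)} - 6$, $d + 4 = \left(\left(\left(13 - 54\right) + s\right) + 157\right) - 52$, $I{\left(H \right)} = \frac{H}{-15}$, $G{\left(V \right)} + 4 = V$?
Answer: $\frac{5641}{105} \approx 53.724$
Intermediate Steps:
$G{\left(V \right)} = -4 + V$
$s = - \frac{1}{7}$ ($s = \frac{1}{-7} = - \frac{1}{7} \approx -0.14286$)
$I{\left(H \right)} = - \frac{H}{15}$ ($I{\left(H \right)} = H \left(- \frac{1}{15}\right) = - \frac{H}{15}$)
$d = \frac{419}{7}$ ($d = -4 + \left(\left(\left(\left(13 - 54\right) - \frac{1}{7}\right) + 157\right) - 52\right) = -4 + \left(\left(\left(-41 - \frac{1}{7}\right) + 157\right) - 52\right) = -4 + \left(\left(- \frac{288}{7} + 157\right) - 52\right) = -4 + \left(\frac{811}{7} - 52\right) = -4 + \frac{447}{7} = \frac{419}{7} \approx 59.857$)
$o = - \frac{92}{15}$ ($o = - \frac{-4 + 6}{15} - 6 = \left(- \frac{1}{15}\right) 2 - 6 = - \frac{2}{15} - 6 = - \frac{92}{15} \approx -6.1333$)
$d + o = \frac{419}{7} - \frac{92}{15} = \frac{5641}{105}$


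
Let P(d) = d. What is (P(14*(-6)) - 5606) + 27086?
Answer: 21396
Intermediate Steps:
(P(14*(-6)) - 5606) + 27086 = (14*(-6) - 5606) + 27086 = (-84 - 5606) + 27086 = -5690 + 27086 = 21396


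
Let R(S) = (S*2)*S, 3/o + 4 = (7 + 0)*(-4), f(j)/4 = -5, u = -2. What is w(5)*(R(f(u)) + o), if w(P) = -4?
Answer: -25597/8 ≈ -3199.6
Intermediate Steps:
f(j) = -20 (f(j) = 4*(-5) = -20)
o = -3/32 (o = 3/(-4 + (7 + 0)*(-4)) = 3/(-4 + 7*(-4)) = 3/(-4 - 28) = 3/(-32) = 3*(-1/32) = -3/32 ≈ -0.093750)
R(S) = 2*S**2 (R(S) = (2*S)*S = 2*S**2)
w(5)*(R(f(u)) + o) = -4*(2*(-20)**2 - 3/32) = -4*(2*400 - 3/32) = -4*(800 - 3/32) = -4*25597/32 = -25597/8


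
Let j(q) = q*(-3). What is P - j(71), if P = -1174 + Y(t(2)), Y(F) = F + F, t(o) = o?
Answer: -957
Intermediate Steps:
Y(F) = 2*F
j(q) = -3*q
P = -1170 (P = -1174 + 2*2 = -1174 + 4 = -1170)
P - j(71) = -1170 - (-3)*71 = -1170 - 1*(-213) = -1170 + 213 = -957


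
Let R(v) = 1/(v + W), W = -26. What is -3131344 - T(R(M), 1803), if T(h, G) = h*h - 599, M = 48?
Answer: -1515280581/484 ≈ -3.1307e+6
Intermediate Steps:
R(v) = 1/(-26 + v) (R(v) = 1/(v - 26) = 1/(-26 + v))
T(h, G) = -599 + h² (T(h, G) = h² - 599 = -599 + h²)
-3131344 - T(R(M), 1803) = -3131344 - (-599 + (1/(-26 + 48))²) = -3131344 - (-599 + (1/22)²) = -3131344 - (-599 + 1/484) = -3131344 - 1*(-289915/484) = -3131344 + 289915/484 = -1515280581/484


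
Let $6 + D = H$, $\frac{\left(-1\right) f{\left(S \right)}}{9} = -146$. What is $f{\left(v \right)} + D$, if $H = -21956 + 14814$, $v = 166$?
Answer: $-5834$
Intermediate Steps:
$f{\left(S \right)} = 1314$ ($f{\left(S \right)} = \left(-9\right) \left(-146\right) = 1314$)
$H = -7142$
$D = -7148$ ($D = -6 - 7142 = -7148$)
$f{\left(v \right)} + D = 1314 - 7148 = -5834$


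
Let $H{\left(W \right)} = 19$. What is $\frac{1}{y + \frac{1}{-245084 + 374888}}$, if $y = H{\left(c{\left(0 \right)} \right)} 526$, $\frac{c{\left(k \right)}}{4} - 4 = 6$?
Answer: $\frac{129804}{1297261177} \approx 0.00010006$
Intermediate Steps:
$c{\left(k \right)} = 40$ ($c{\left(k \right)} = 16 + 4 \cdot 6 = 16 + 24 = 40$)
$y = 9994$ ($y = 19 \cdot 526 = 9994$)
$\frac{1}{y + \frac{1}{-245084 + 374888}} = \frac{1}{9994 + \frac{1}{-245084 + 374888}} = \frac{1}{9994 + \frac{1}{129804}} = \frac{1}{\frac{1297261177}{129804}} = \frac{129804}{1297261177}$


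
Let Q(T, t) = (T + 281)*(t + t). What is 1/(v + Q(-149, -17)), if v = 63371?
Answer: 1/58883 ≈ 1.6983e-5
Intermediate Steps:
Q(T, t) = 2*t*(281 + T) (Q(T, t) = (281 + T)*(2*t) = 2*t*(281 + T))
1/(v + Q(-149, -17)) = 1/(63371 + 2*(-17)*(281 - 149)) = 1/(63371 + 2*(-17)*132) = 1/(63371 - 4488) = 1/58883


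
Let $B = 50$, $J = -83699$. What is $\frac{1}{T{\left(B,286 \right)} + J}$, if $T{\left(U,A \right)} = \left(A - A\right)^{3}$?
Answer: $- \frac{1}{83699} \approx -1.1948 \cdot 10^{-5}$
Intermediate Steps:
$T{\left(U,A \right)} = 0$ ($T{\left(U,A \right)} = 0^{3} = 0$)
$\frac{1}{T{\left(B,286 \right)} + J} = \frac{1}{0 - 83699} = \frac{1}{-83699} = - \frac{1}{83699}$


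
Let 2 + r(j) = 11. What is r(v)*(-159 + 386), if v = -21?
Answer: 2043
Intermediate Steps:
r(j) = 9 (r(j) = -2 + 11 = 9)
r(v)*(-159 + 386) = 9*(-159 + 386) = 9*227 = 2043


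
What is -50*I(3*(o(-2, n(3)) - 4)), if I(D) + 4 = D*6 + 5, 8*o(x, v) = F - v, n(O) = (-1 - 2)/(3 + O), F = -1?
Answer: 14425/4 ≈ 3606.3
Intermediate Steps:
n(O) = -3/(3 + O)
o(x, v) = -⅛ - v/8 (o(x, v) = (-1 - v)/8 = -⅛ - v/8)
I(D) = 1 + 6*D (I(D) = -4 + (D*6 + 5) = -4 + (6*D + 5) = -4 + (5 + 6*D) = 1 + 6*D)
-50*I(3*(o(-2, n(3)) - 4)) = -50*(1 + 6*(3*((-⅛ - (-3)/(8*(3 + 3))) - 4))) = -50*(1 + 6*(3*((-⅛ - (-3)/(8*6)) - 4))) = -50*(1 + 6*(3*((-⅛ - ⅛*(-½)) - 4))) = -50*(1 + 6*(3*((-⅛ + 1/16) - 4))) = -50*(1 + 6*(3*(-1/16 - 4))) = -50*(1 + 6*(3*(-65/16))) = -50*(1 + 6*(-195/16)) = -50*(1 - 585/8) = -50*(-577/8) = 14425/4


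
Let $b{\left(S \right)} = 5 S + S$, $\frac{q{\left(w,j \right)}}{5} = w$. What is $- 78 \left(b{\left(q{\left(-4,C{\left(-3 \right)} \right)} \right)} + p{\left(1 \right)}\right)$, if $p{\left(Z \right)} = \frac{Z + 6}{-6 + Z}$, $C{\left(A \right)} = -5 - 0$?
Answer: $\frac{47346}{5} \approx 9469.2$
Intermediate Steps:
$C{\left(A \right)} = -5$ ($C{\left(A \right)} = -5 + 0 = -5$)
$q{\left(w,j \right)} = 5 w$
$p{\left(Z \right)} = \frac{6 + Z}{-6 + Z}$
$b{\left(S \right)} = 6 S$
$- 78 \left(b{\left(q{\left(-4,C{\left(-3 \right)} \right)} \right)} + p{\left(1 \right)}\right) = - 78 \left(6 \cdot 5 \left(-4\right) + \frac{6 + 1}{-6 + 1}\right) = - 78 \left(6 \left(-20\right) + \frac{1}{-5} \cdot 7\right) = - 78 \left(-120 - \frac{7}{5}\right) = \left(-78\right) \left(- \frac{607}{5}\right) = \frac{47346}{5}$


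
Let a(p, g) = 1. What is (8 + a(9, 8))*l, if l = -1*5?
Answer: -45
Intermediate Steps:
l = -5
(8 + a(9, 8))*l = (8 + 1)*(-5) = 9*(-5) = -45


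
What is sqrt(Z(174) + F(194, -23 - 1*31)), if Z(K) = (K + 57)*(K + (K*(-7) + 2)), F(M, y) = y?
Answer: 2*I*sqrt(60189) ≈ 490.67*I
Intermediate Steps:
Z(K) = (2 - 6*K)*(57 + K) (Z(K) = (57 + K)*(K + (-7*K + 2)) = (57 + K)*(K + (2 - 7*K)) = (57 + K)*(2 - 6*K) = (2 - 6*K)*(57 + K))
sqrt(Z(174) + F(194, -23 - 1*31)) = sqrt((114 - 340*174 - 6*174**2) + (-23 - 1*31)) = sqrt((114 - 59160 - 6*30276) + (-23 - 31)) = sqrt((114 - 59160 - 181656) - 54) = sqrt(-240702 - 54) = sqrt(-240756) = 2*I*sqrt(60189)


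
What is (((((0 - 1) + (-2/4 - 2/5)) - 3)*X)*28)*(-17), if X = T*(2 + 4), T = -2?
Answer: -139944/5 ≈ -27989.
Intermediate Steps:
X = -12 (X = -2*(2 + 4) = -2*6 = -12)
(((((0 - 1) + (-2/4 - 2/5)) - 3)*X)*28)*(-17) = (((((0 - 1) + (-2/4 - 2/5)) - 3)*(-12))*28)*(-17) = ((((-1 + (-2*¼ - 2*⅕)) - 3)*(-12))*28)*(-17) = ((((-1 + (-½ - ⅖)) - 3)*(-12))*28)*(-17) = ((((-1 - 9/10) - 3)*(-12))*28)*(-17) = (((-19/10 - 3)*(-12))*28)*(-17) = (-49/10*(-12)*28)*(-17) = ((294/5)*28)*(-17) = (8232/5)*(-17) = -139944/5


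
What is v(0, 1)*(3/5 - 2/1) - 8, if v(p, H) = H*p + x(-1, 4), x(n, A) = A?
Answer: -68/5 ≈ -13.600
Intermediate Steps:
v(p, H) = 4 + H*p (v(p, H) = H*p + 4 = 4 + H*p)
v(0, 1)*(3/5 - 2/1) - 8 = (4 + 1*0)*(3/5 - 2/1) - 8 = (4 + 0)*(3*(⅕) - 2*1) - 8 = 4*(⅗ - 2) - 8 = 4*(-7/5) - 8 = -28/5 - 8 = -68/5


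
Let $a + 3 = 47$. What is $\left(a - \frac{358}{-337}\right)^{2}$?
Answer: $\frac{230614596}{113569} \approx 2030.6$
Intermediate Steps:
$a = 44$ ($a = -3 + 47 = 44$)
$\left(a - \frac{358}{-337}\right)^{2} = \left(44 - \frac{358}{-337}\right)^{2} = \left(44 - - \frac{358}{337}\right)^{2} = \left(44 + \frac{358}{337}\right)^{2} = \left(\frac{15186}{337}\right)^{2} = \frac{230614596}{113569}$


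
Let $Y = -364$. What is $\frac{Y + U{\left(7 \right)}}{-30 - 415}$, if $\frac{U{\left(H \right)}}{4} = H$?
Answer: $\frac{336}{445} \approx 0.75506$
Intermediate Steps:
$U{\left(H \right)} = 4 H$
$\frac{Y + U{\left(7 \right)}}{-30 - 415} = \frac{-364 + 4 \cdot 7}{-30 - 415} = \frac{-364 + 28}{-445} = \left(-336\right) \left(- \frac{1}{445}\right) = \frac{336}{445}$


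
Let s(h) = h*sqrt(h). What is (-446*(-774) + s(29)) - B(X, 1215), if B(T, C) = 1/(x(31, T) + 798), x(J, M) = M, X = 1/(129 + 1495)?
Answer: 447368157788/1295953 + 29*sqrt(29) ≈ 3.4536e+5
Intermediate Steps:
X = 1/1624 ≈ 0.00061576
B(T, C) = 1/(798 + T) (B(T, C) = 1/(T + 798) = 1/(798 + T))
s(h) = h**(3/2)
(-446*(-774) + s(29)) - B(X, 1215) = (-446*(-774) + 29**(3/2)) - 1/(798 + 1/1624) = (345204 + 29*sqrt(29)) - 1/1295953/1624 = (345204 + 29*sqrt(29)) - 1*1624/1295953 = (345204 + 29*sqrt(29)) - 1624/1295953 = 447368157788/1295953 + 29*sqrt(29)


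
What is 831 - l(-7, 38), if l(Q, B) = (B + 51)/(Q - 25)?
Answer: 26681/32 ≈ 833.78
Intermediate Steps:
l(Q, B) = (51 + B)/(-25 + Q)
831 - l(-7, 38) = 831 - (51 + 38)/(-25 - 7) = 831 - 89/(-32) = 831 - (-1)*89/32 = 831 - 1*(-89/32) = 831 + 89/32 = 26681/32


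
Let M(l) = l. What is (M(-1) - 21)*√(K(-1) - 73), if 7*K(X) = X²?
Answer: -22*I*√3570/7 ≈ -187.78*I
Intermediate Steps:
K(X) = X²/7
(M(-1) - 21)*√(K(-1) - 73) = (-1 - 21)*√((⅐)*(-1)² - 73) = -22*√((⅐)*1 - 73) = -22*√(⅐ - 73) = -22*I*√3570/7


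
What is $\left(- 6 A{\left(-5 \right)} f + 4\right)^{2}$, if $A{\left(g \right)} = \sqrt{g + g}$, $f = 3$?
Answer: $-3224 - 144 i \sqrt{10} \approx -3224.0 - 455.37 i$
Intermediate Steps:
$A{\left(g \right)} = \sqrt{2} \sqrt{g}$ ($A{\left(g \right)} = \sqrt{2 g} = \sqrt{2} \sqrt{g}$)
$\left(- 6 A{\left(-5 \right)} f + 4\right)^{2} = \left(- 6 \sqrt{2} \sqrt{-5} \cdot 3 + 4\right)^{2} = \left(- 6 \sqrt{2} i \sqrt{5} \cdot 3 + 4\right)^{2} = \left(- 6 i \sqrt{10} \cdot 3 + 4\right)^{2} = \left(- 6 \cdot 3 i \sqrt{10} + 4\right)^{2} = \left(- 18 i \sqrt{10} + 4\right)^{2} = \left(4 - 18 i \sqrt{10}\right)^{2}$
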